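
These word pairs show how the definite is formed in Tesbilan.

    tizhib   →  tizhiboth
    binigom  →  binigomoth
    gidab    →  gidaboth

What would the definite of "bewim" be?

Every pair shown (tizhib → tizhiboth, binigom → binigomoth, gidab → gidaboth) follows the same rule: add -oth.
So bewim → bewimoth.

bewimoth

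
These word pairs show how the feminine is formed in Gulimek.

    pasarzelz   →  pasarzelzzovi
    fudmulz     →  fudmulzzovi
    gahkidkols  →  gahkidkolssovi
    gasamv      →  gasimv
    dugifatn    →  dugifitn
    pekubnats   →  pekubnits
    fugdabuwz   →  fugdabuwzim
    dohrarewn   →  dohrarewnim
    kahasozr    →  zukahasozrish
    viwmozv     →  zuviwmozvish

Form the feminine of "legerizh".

gahkidkols and pekubnats both end in -s yet inflect differently (gahkidkolssovi, pekubnits), so the final letter is not what conditions the rule; the second-to-last letter is.
"legerizh" has second-to-last letter 'z'. The stems whose second-to-last letter is 'z' (kahasozr → zukahasozrish, viwmozv → zuviwmozvish) add zu- … -ish around the stem.
The other patterns: stems whose second-to-last letter is 'l' double the final consonant and add -ovi; stems whose second-to-last letter is 'm' or 't' change the last vowel to 'i'; stems whose second-to-last letter is 'w' add -im.
So legerizh → zulegerizhish.

zulegerizhish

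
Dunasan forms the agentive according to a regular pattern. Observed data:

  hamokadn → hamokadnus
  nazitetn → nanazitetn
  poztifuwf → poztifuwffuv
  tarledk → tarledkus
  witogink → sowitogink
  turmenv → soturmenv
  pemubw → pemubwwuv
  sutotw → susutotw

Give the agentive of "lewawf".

lewawffuv

hamokadn and nazitetn both end in -n yet inflect differently (hamokadnus, nanazitetn), so the final letter is not what conditions the rule; the second-to-last letter is.
"lewawf" has second-to-last letter 'w'. The one such stem in the data (poztifuwf → poztifuwffuv) doubles the final consonant and adds -uv (as does pemubw), so the same rule applies.
The other patterns: stems whose second-to-last letter is 'd' add -us; stems whose second-to-last letter is 't' repeat the first consonant+vowel as a prefix; stems whose second-to-last letter is 'n' add the prefix so-.
So lewawf → lewawffuv.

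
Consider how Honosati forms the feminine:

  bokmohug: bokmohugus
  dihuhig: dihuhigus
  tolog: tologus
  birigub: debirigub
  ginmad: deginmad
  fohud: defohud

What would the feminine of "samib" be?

"samib" ends in -b. The one such stem in the data (birigub → debirigub) adds the prefix de-, so the same rule applies.
So samib → desamib.

desamib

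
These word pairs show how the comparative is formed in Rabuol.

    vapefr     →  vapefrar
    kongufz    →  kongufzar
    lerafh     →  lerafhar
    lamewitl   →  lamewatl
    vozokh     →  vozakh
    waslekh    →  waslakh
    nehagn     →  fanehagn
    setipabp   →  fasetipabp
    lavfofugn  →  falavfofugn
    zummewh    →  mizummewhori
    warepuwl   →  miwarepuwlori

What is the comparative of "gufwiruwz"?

migufwiruwzori

"gufwiruwz" has second-to-last letter 'w'. The stems whose second-to-last letter is 'w' (zummewh → mizummewhori, warepuwl → miwarepuwlori) add mi- … -ori around the stem.
So gufwiruwz → migufwiruwzori.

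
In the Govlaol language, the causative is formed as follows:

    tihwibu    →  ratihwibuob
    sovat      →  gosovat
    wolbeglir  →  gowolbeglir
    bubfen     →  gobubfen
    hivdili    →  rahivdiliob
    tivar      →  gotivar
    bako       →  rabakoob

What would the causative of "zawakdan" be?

gozawakdan

wolbeglir and hivdili both have last vowel 'i' yet inflect differently (gowolbeglir, rahivdiliob), so the last vowel is not what conditions the rule; whether the stem ends in a vowel or a consonant is.
"zawakdan" ends in a consonant. The stems ending in a consonant (tivar → gotivar, bubfen → gobubfen, sovat → gosovat) add the prefix go-.
The other pattern: stems ending in a vowel add ra- … -ob around the stem.
So zawakdan → gozawakdan.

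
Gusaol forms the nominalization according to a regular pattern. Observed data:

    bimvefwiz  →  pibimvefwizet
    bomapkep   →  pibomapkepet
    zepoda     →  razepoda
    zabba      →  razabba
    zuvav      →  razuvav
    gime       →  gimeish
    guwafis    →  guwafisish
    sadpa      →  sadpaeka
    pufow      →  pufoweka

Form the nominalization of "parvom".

parvomeka

zepoda and sadpa both end in -a yet inflect differently (razepoda, sadpaeka), so the final letter is not what conditions the rule; the first letter is.
"parvom" begins with p-. The one such stem in the data (pufow → pufoweka) adds -eka, so the same rule applies.
So parvom → parvomeka.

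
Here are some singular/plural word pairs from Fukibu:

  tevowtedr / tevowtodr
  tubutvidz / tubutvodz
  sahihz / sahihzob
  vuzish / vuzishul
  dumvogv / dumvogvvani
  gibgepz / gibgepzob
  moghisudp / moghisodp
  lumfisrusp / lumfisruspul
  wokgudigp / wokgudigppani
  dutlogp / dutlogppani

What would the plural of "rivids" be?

rivods

"rivids" has second-to-last letter 'd'. The stems whose second-to-last letter is 'd' (tubutvidz → tubutvodz, moghisudp → moghisodp, tevowtedr → tevowtodr) change the last vowel to 'o'.
So rivids → rivods.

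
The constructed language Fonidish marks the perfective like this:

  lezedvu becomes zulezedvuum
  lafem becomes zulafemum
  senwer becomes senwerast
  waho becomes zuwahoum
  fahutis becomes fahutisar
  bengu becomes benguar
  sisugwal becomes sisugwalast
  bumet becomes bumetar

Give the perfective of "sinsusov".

lezedvu and bengu both end in -u yet inflect differently (zulezedvuum, benguar), so the final letter is not what conditions the rule; the first letter is.
"sinsusov" begins with s-. The stems beginning with s- (senwer → senwerast, sisugwal → sisugwalast) add -ast.
The other patterns: stems beginning with l- or w- add zu- … -um around the stem; stems beginning with b- or f- add -ar.
So sinsusov → sinsusovast.

sinsusovast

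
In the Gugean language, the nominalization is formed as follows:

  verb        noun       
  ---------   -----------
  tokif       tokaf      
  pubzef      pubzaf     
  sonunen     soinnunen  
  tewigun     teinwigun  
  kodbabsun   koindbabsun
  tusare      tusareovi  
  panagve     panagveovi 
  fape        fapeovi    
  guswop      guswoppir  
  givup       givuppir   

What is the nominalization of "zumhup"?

pubzef and sonunen both have last vowel 'e' yet inflect differently (pubzaf, soinnunen), so the last vowel is not what conditions the rule; the final letter is.
"zumhup" ends in -p. The stems ending in -p (guswop → guswoppir, givup → givuppir) double the final consonant and add -ir.
The other patterns: stems ending in -f change the last vowel to 'a'; stems ending in -n insert -in- after the first vowel; stems ending in -e add -ovi.
So zumhup → zumhuppir.

zumhuppir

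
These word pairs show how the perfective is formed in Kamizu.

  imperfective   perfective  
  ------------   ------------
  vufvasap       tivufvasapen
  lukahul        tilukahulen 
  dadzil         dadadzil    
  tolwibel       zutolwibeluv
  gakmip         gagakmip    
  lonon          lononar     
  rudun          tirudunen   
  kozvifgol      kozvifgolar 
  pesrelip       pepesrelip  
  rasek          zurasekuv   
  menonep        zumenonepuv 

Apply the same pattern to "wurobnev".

zuwurobnevuv

"wurobnev" has last vowel 'e'. The stems whose last vowel is 'e' (menonep → zumenonepuv, tolwibel → zutolwibeluv, rasek → zurasekuv) add zu- … -uv around the stem.
So wurobnev → zuwurobnevuv.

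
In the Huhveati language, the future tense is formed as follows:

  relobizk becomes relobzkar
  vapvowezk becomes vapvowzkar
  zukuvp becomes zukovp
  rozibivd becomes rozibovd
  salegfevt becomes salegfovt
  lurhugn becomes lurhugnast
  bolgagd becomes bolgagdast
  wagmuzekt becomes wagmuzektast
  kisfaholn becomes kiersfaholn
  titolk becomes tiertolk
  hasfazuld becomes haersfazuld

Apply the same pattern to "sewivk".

rozibivd and bolgagd both end in -d yet inflect differently (rozibovd, bolgagdast), so the final letter is not what conditions the rule; the second-to-last letter is.
"sewivk" has second-to-last letter 'v'. The stems whose second-to-last letter is 'v' (zukuvp → zukovp, rozibivd → rozibovd, salegfevt → salegfovt) change the last vowel to 'o'.
The other patterns: stems whose second-to-last letter is 'z' delete the last vowel and add -ar; stems whose second-to-last letter is 'g' or 'k' add -ast; stems whose second-to-last letter is 'l' insert -er- after the first vowel.
So sewivk → sewovk.

sewovk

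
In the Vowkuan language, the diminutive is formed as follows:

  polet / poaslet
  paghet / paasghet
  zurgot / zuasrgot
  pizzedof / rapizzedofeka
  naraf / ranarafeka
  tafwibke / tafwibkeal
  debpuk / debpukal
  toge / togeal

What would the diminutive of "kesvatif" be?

rakesvatifeka

zurgot and pizzedof both have last vowel 'o' yet inflect differently (zuasrgot, rapizzedofeka), so the last vowel is not what conditions the rule; the final letter is.
"kesvatif" ends in -f. The stems ending in -f (pizzedof → rapizzedofeka, naraf → ranarafeka) add ra- … -eka around the stem.
So kesvatif → rakesvatifeka.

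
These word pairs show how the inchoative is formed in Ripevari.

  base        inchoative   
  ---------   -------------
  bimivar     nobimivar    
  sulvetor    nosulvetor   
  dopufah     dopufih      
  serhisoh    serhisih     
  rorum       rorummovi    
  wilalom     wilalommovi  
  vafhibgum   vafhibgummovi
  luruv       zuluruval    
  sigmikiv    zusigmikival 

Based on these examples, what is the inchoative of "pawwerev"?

bimivar and dopufah both have last vowel 'a' yet inflect differently (nobimivar, dopufih), so the last vowel is not what conditions the rule; the final letter is.
"pawwerev" ends in -v. The stems ending in -v (luruv → zuluruval, sigmikiv → zusigmikival) add zu- … -al around the stem.
The other patterns: stems ending in -r add the prefix no-; stems ending in -h change the last vowel to 'i'; stems ending in -m double the final consonant and add -ovi.
So pawwerev → zupawwereval.

zupawwereval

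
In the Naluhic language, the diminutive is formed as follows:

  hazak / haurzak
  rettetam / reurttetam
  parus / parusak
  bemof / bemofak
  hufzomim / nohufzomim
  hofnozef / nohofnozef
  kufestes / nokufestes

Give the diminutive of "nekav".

"nekav" has last vowel 'a'. The stems whose last vowel is 'a' (hazak → haurzak, rettetam → reurttetam) insert -ur- after the first vowel.
So nekav → neurkav.

neurkav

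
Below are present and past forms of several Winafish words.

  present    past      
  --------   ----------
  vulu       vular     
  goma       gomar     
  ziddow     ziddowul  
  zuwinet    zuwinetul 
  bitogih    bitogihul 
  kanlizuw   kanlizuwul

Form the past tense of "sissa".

sissar

"sissa" ends in a vowel. The stems ending in a vowel (goma → gomar, vulu → vular) drop the final letter and add -ar.
So sissa → sissar.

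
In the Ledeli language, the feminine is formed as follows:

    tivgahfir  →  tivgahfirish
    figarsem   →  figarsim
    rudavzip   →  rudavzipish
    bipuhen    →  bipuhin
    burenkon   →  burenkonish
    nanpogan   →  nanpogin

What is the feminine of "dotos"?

burenkon and bipuhen both end in -n yet inflect differently (burenkonish, bipuhin), so the final letter is not what conditions the rule; the last vowel is.
"dotos" has last vowel 'o'. The one such stem in the data (burenkon → burenkonish) adds -ish, so the same rule applies.
So dotos → dotosish.

dotosish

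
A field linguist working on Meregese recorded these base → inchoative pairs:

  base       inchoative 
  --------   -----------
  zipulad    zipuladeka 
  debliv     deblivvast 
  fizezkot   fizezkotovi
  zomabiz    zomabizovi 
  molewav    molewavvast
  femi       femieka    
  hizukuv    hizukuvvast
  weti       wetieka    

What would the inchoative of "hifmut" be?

debliv and weti both have last vowel 'i' yet inflect differently (deblivvast, wetieka), so the last vowel is not what conditions the rule; the final letter is.
"hifmut" ends in -t. The one such stem in the data (fizezkot → fizezkotovi) adds -ovi, so the same rule applies.
So hifmut → hifmutovi.

hifmutovi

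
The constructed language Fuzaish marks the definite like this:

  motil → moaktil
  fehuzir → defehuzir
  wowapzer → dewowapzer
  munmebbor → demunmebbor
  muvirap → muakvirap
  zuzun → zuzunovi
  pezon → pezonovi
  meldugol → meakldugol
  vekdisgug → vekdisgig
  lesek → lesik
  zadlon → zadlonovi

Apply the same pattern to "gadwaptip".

gaakdwaptip

"gadwaptip" ends in -p. The one such stem in the data (muvirap → muakvirap) inserts -ak- after the first vowel (as do motil, meldugol), so the same rule applies.
The other patterns: stems ending in -r add the prefix de-; stems ending in -g or -k change the last vowel to 'i'; stems ending in -n add -ovi.
So gadwaptip → gaakdwaptip.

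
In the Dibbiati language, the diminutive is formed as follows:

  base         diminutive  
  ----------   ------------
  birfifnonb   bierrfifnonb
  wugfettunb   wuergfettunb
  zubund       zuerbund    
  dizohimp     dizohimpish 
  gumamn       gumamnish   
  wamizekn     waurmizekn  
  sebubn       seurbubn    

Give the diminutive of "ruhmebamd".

ruhmebamdish

"ruhmebamd" has second-to-last letter 'm'. The stems whose second-to-last letter is 'm' (dizohimp → dizohimpish, gumamn → gumamnish) add -ish.
So ruhmebamd → ruhmebamdish.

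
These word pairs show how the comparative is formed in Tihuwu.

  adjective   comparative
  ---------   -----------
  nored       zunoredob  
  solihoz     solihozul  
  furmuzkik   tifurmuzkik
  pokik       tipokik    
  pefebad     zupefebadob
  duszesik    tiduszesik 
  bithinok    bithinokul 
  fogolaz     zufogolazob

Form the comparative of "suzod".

"suzod" has last vowel 'o'. The stems whose last vowel is 'o' (solihoz → solihozul, bithinok → bithinokul) add -ul.
The other patterns: stems whose last vowel is 'i' add the prefix ti-; stems whose last vowel is 'a' or 'e' add zu- … -ob around the stem.
So suzod → suzodul.

suzodul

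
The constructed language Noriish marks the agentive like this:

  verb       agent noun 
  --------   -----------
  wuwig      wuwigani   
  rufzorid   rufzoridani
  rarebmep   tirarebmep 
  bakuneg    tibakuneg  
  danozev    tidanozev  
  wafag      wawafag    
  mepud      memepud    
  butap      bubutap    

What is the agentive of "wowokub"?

wuwig and bakuneg both end in -g yet inflect differently (wuwigani, tibakuneg), so the final letter is not what conditions the rule; the last vowel is.
"wowokub" has last vowel 'u'. The one such stem in the data (mepud → memepud) repeats the first consonant+vowel as a prefix (as do wafag, butap), so the same rule applies.
So wowokub → wowowokub.

wowowokub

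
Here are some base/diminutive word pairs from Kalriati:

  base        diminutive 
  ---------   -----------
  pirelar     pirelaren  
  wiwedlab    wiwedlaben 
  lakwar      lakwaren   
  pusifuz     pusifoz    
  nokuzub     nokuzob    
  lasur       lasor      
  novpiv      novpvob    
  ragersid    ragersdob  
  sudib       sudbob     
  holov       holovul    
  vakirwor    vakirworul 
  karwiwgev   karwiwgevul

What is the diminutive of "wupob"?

wiwedlab and nokuzub both end in -b yet inflect differently (wiwedlaben, nokuzob), so the final letter is not what conditions the rule; the last vowel is.
"wupob" has last vowel 'o'. The stems whose last vowel is 'o' (holov → holovul, vakirwor → vakirworul) add -ul.
The other patterns: stems whose last vowel is 'a' add -en; stems whose last vowel is 'u' change the last vowel to 'o'; stems whose last vowel is 'i' delete the last vowel and add -ob.
So wupob → wupobul.

wupobul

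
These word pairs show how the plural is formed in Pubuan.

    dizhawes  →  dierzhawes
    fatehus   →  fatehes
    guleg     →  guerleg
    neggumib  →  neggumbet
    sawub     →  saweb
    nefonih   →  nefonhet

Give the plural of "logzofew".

dizhawes and fatehus both end in -s yet inflect differently (dierzhawes, fatehes), so the final letter is not what conditions the rule; the last vowel is.
"logzofew" has last vowel 'e'. The stems whose last vowel is 'e' (dizhawes → dierzhawes, guleg → guerleg) insert -er- after the first vowel.
The other patterns: stems whose last vowel is 'u' change the last vowel to 'e'; stems whose last vowel is 'i' delete the last vowel and add -et.
So logzofew → loergzofew.

loergzofew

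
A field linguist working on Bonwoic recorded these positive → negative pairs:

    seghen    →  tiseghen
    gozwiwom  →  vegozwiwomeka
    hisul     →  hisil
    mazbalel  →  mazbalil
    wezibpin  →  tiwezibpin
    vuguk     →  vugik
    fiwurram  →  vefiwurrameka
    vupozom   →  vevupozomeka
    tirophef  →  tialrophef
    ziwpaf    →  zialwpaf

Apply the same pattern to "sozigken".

tisozigken

seghen and tirophef both have last vowel 'e' yet inflect differently (tiseghen, tialrophef), so the last vowel is not what conditions the rule; the final letter is.
"sozigken" ends in -n. The stems ending in -n (wezibpin → tiwezibpin, seghen → tiseghen) add the prefix ti-.
The other patterns: stems ending in -m add ve- … -eka around the stem; stems ending in -f insert -al- after the first vowel; stems ending in -k or -l change the last vowel to 'i'.
So sozigken → tisozigken.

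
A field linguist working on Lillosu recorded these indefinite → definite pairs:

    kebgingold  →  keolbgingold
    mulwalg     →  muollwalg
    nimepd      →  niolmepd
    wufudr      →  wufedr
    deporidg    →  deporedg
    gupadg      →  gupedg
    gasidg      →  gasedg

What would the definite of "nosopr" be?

deporidg and mulwalg both end in -g yet inflect differently (deporedg, muollwalg), so the final letter is not what conditions the rule; the second-to-last letter is.
"nosopr" has second-to-last letter 'p'. The one such stem in the data (nimepd → niolmepd) inserts -ol- after the first vowel (as do kebgingold, mulwalg), so the same rule applies.
The other pattern: stems whose second-to-last letter is 'd' change the last vowel to 'e'.
So nosopr → noolsopr.

noolsopr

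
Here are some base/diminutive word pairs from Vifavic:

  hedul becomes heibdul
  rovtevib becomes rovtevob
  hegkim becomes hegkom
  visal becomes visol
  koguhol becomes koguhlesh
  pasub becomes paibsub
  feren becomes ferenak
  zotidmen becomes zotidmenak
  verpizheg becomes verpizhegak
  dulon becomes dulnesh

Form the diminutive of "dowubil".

koguhol and visal both end in -l yet inflect differently (koguhlesh, visol), so the final letter is not what conditions the rule; the last vowel is.
"dowubil" has last vowel 'i'. The stems whose last vowel is 'i' (rovtevib → rovtevob, hegkim → hegkom) change the last vowel to 'o'.
The other patterns: stems whose last vowel is 'o' delete the last vowel and add -esh; stems whose last vowel is 'e' add -ak; stems whose last vowel is 'u' insert -ib- after the first vowel.
So dowubil → dowubol.

dowubol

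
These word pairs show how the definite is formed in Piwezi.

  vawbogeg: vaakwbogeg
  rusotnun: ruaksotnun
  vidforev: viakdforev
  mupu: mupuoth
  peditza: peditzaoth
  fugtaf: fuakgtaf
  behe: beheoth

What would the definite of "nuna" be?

behe and vidforev both have last vowel 'e' yet inflect differently (beheoth, viakdforev), so the last vowel is not what conditions the rule; whether the stem ends in a vowel or a consonant is.
"nuna" ends in a vowel. The stems ending in a vowel (peditza → peditzaoth, behe → beheoth, mupu → mupuoth) add -oth.
The other pattern: stems ending in a consonant insert -ak- after the first vowel.
So nuna → nunaoth.

nunaoth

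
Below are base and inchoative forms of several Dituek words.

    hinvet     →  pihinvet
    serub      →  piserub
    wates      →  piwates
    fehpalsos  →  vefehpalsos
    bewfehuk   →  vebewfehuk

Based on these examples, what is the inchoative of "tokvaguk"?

vetokvaguk

wates and fehpalsos both end in -s yet inflect differently (piwates, vefehpalsos), so the final letter is not what conditions the rule; the number of vowels is.
"tokvaguk" has 3 vowels. The stems with 3 vowels (fehpalsos → vefehpalsos, bewfehuk → vebewfehuk) add the prefix ve-.
So tokvaguk → vetokvaguk.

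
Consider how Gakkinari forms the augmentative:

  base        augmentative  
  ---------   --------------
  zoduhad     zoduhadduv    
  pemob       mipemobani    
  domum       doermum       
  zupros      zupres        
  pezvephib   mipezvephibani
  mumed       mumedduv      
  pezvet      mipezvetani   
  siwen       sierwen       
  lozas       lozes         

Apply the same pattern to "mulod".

mulodduv

"mulod" ends in -d. The stems ending in -d (zoduhad → zoduhadduv, mumed → mumedduv) double the final consonant and add -uv.
The other patterns: stems ending in -s change the last vowel to 'e'; stems ending in -m or -n insert -er- after the first vowel; stems ending in -b or -t add mi- … -ani around the stem.
So mulod → mulodduv.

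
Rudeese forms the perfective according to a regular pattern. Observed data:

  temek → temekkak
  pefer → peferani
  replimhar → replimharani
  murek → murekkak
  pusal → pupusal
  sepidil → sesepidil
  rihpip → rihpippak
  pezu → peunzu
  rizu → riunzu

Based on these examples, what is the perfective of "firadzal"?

fifiradzal

replimhar and pusal both have last vowel 'a' yet inflect differently (replimharani, pupusal), so the last vowel is not what conditions the rule; the final letter is.
"firadzal" ends in -l. The stems ending in -l (pusal → pupusal, sepidil → sesepidil) repeat the first consonant+vowel as a prefix.
So firadzal → fifiradzal.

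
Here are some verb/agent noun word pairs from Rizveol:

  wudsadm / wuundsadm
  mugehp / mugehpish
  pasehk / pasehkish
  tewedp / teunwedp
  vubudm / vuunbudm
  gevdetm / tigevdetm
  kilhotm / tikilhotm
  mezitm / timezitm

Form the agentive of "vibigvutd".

tivibigvutd

wudsadm and mezitm both end in -m yet inflect differently (wuundsadm, timezitm), so the final letter is not what conditions the rule; the second-to-last letter is.
"vibigvutd" has second-to-last letter 't'. The stems whose second-to-last letter is 't' (mezitm → timezitm, gevdetm → tigevdetm, kilhotm → tikilhotm) add the prefix ti-.
So vibigvutd → tivibigvutd.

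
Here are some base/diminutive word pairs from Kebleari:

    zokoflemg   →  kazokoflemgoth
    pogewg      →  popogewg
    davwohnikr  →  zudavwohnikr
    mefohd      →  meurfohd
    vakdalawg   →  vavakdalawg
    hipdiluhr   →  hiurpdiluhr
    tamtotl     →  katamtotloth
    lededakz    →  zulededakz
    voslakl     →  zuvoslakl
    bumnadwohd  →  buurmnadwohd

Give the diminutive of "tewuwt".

hipdiluhr and davwohnikr both end in -r yet inflect differently (hiurpdiluhr, zudavwohnikr), so the final letter is not what conditions the rule; the second-to-last letter is.
"tewuwt" has second-to-last letter 'w'. The stems whose second-to-last letter is 'w' (pogewg → popogewg, vakdalawg → vavakdalawg) repeat the first consonant+vowel as a prefix.
So tewuwt → tetewuwt.

tetewuwt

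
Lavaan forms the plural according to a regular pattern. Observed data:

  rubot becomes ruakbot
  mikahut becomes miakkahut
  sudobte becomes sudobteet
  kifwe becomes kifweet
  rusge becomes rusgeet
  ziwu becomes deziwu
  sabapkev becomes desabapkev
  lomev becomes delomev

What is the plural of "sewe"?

seweet

"sewe" ends in -e. The stems ending in -e (sudobte → sudobteet, kifwe → kifweet, rusge → rusgeet) add -et.
The other patterns: stems ending in -t insert -ak- after the first vowel; stems ending in -u or -v add the prefix de-.
So sewe → seweet.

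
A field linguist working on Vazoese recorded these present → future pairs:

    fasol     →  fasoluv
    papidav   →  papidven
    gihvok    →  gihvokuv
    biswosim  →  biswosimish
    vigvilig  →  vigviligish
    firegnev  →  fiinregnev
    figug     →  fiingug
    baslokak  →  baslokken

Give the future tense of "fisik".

"fisik" has last vowel 'i'. The stems whose last vowel is 'i' (vigvilig → vigviligish, biswosim → biswosimish) add -ish.
The other patterns: stems whose last vowel is 'a' delete the last vowel and add -en; stems whose last vowel is 'e' or 'u' insert -in- after the first vowel; stems whose last vowel is 'o' add -uv.
So fisik → fisikish.

fisikish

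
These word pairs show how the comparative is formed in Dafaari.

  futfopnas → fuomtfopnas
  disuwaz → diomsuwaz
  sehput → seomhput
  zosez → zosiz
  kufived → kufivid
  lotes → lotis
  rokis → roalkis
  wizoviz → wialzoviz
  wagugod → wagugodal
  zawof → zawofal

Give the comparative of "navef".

"navef" has last vowel 'e'. The stems whose last vowel is 'e' (zosez → zosiz, kufived → kufivid, lotes → lotis) change the last vowel to 'i'.
The other patterns: stems whose last vowel is 'a' or 'u' insert -om- after the first vowel; stems whose last vowel is 'i' insert -al- after the first vowel; stems whose last vowel is 'o' add -al.
So navef → navif.

navif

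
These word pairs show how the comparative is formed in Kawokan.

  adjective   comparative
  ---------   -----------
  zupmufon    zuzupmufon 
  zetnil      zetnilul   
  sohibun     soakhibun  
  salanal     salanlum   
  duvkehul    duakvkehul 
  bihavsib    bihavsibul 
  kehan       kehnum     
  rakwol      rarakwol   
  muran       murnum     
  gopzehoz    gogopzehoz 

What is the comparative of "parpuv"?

"parpuv" has last vowel 'u'. The stems whose last vowel is 'u' (sohibun → soakhibun, duvkehul → duakvkehul) insert -ak- after the first vowel.
The other patterns: stems whose last vowel is 'o' repeat the first consonant+vowel as a prefix; stems whose last vowel is 'i' add -ul; stems whose last vowel is 'a' delete the last vowel and add -um.
So parpuv → paakrpuv.

paakrpuv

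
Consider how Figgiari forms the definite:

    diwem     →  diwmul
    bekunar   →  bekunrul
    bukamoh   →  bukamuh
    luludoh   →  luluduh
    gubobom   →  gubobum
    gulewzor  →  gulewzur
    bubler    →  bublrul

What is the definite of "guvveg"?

gubobom and diwem both end in -m yet inflect differently (gubobum, diwmul), so the final letter is not what conditions the rule; the last vowel is.
"guvveg" has last vowel 'e'. The stems whose last vowel is 'e' (diwem → diwmul, bubler → bublrul) delete the last vowel and add -ul.
So guvveg → guvvgul.

guvvgul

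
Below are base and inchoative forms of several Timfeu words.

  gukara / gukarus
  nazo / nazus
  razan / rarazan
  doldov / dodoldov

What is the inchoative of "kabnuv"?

"kabnuv" ends in a consonant. The stems ending in a consonant (razan → rarazan, doldov → dodoldov) repeat the first consonant+vowel as a prefix.
The other pattern: stems ending in a vowel drop the final letter and add -us.
So kabnuv → kakabnuv.

kakabnuv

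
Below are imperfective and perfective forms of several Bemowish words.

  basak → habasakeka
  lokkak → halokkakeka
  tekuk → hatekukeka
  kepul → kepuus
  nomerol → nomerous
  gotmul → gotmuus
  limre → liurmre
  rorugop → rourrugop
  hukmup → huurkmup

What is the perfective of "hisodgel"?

hisodgeus

tekuk and kepul both have last vowel 'u' yet inflect differently (hatekukeka, kepuus), so the last vowel is not what conditions the rule; the final letter is.
"hisodgel" ends in -l. The stems ending in -l (kepul → kepuus, nomerol → nomerous, gotmul → gotmuus) drop the final letter and add -us.
The other patterns: stems ending in -k add ha- … -eka around the stem; stems ending in -e or -p insert -ur- after the first vowel.
So hisodgel → hisodgeus.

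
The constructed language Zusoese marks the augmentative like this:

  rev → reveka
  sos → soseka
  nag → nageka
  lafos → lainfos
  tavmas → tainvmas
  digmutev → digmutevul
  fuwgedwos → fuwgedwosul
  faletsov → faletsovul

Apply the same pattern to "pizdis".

sos and lafos both end in -s yet inflect differently (soseka, lainfos), so the final letter is not what conditions the rule; the number of vowels is.
"pizdis" has 2 vowels. The stems with 2 vowels (lafos → lainfos, tavmas → tainvmas) insert -in- after the first vowel.
So pizdis → piinzdis.

piinzdis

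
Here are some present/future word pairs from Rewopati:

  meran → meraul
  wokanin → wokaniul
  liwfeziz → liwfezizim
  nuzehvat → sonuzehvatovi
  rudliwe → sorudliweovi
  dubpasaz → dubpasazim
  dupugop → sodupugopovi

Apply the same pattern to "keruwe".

"keruwe" ends in -e. The one such stem in the data (rudliwe → sorudliweovi) adds so- … -ovi around the stem, so the same rule applies.
So keruwe → sokeruweovi.

sokeruweovi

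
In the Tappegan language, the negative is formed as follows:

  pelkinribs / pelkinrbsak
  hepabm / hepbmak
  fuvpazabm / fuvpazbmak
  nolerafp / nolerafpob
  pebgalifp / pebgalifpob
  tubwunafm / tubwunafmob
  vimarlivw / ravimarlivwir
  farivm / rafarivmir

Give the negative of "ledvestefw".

hepabm and tubwunafm both end in -m yet inflect differently (hepbmak, tubwunafmob), so the final letter is not what conditions the rule; the second-to-last letter is.
"ledvestefw" has second-to-last letter 'f'. The stems whose second-to-last letter is 'f' (nolerafp → nolerafpob, pebgalifp → pebgalifpob, tubwunafm → tubwunafmob) add -ob.
So ledvestefw → ledvestefwob.

ledvestefwob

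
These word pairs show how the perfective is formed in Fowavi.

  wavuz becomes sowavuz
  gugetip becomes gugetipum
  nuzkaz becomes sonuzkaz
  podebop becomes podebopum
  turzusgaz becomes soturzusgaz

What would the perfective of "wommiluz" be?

gugetip and turzusgaz both have 3 vowels yet inflect differently (gugetipum, soturzusgaz), so the number of vowels is not what conditions the rule; the final letter is.
"wommiluz" ends in -z. The stems ending in -z (turzusgaz → soturzusgaz, nuzkaz → sonuzkaz, wavuz → sowavuz) add the prefix so-.
The other pattern: stems ending in -p add -um.
So wommiluz → sowommiluz.

sowommiluz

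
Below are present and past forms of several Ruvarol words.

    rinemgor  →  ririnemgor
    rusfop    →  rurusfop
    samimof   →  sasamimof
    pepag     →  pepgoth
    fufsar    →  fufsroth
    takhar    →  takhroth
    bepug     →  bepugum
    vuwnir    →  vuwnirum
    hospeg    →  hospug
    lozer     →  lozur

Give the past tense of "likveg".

rinemgor and fufsar both end in -r yet inflect differently (ririnemgor, fufsroth), so the final letter is not what conditions the rule; the last vowel is.
"likveg" has last vowel 'e'. The stems whose last vowel is 'e' (hospeg → hospug, lozer → lozur) change the last vowel to 'u'.
The other patterns: stems whose last vowel is 'o' repeat the first consonant+vowel as a prefix; stems whose last vowel is 'a' delete the last vowel and add -oth; stems whose last vowel is 'i' or 'u' add -um.
So likveg → likvug.

likvug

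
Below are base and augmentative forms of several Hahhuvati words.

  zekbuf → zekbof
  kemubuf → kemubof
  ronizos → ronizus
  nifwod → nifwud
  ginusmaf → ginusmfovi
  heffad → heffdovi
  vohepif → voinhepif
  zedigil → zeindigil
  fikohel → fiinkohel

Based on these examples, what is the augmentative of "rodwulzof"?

zekbuf and ginusmaf both end in -f yet inflect differently (zekbof, ginusmfovi), so the final letter is not what conditions the rule; the last vowel is.
"rodwulzof" has last vowel 'o'. The stems whose last vowel is 'o' (ronizos → ronizus, nifwod → nifwud) change the last vowel to 'u'.
The other patterns: stems whose last vowel is 'u' change the last vowel to 'o'; stems whose last vowel is 'a' delete the last vowel and add -ovi; stems whose last vowel is 'e' or 'i' insert -in- after the first vowel.
So rodwulzof → rodwulzuf.

rodwulzuf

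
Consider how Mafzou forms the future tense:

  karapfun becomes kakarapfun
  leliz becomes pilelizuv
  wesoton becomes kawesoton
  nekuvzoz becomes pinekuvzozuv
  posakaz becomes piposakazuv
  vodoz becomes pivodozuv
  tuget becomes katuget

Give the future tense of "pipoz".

nekuvzoz and wesoton both have last vowel 'o' yet inflect differently (pinekuvzozuv, kawesoton), so the last vowel is not what conditions the rule; the final letter is.
"pipoz" ends in -z. The stems ending in -z (posakaz → piposakazuv, leliz → pilelizuv, nekuvzoz → pinekuvzozuv) add pi- … -uv around the stem.
The other pattern: stems ending in -n or -t add the prefix ka-.
So pipoz → pipipozuv.

pipipozuv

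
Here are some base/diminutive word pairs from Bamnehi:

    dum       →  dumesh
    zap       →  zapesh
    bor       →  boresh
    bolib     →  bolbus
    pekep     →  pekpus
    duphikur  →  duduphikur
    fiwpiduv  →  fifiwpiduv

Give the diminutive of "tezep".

tezpus

zap and pekep both end in -p yet inflect differently (zapesh, pekpus), so the final letter is not what conditions the rule; the number of vowels is.
"tezep" has 2 vowels. The stems with 2 vowels (pekep → pekpus, bolib → bolbus) delete the last vowel and add -us.
So tezep → tezpus.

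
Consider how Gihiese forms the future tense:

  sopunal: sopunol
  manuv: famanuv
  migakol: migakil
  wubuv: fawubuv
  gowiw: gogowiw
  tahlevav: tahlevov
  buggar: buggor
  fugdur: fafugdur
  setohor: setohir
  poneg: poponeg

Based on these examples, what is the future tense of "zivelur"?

setohor and buggar both end in -r yet inflect differently (setohir, buggor), so the final letter is not what conditions the rule; the last vowel is.
"zivelur" has last vowel 'u'. The stems whose last vowel is 'u' (fugdur → fafugdur, manuv → famanuv, wubuv → fawubuv) add the prefix fa-.
So zivelur → fazivelur.

fazivelur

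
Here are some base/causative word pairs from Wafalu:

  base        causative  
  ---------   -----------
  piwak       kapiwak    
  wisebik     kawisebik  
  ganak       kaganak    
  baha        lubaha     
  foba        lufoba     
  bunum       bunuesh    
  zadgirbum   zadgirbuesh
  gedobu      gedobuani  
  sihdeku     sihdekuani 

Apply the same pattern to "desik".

kadesik

piwak and baha both have last vowel 'a' yet inflect differently (kapiwak, lubaha), so the last vowel is not what conditions the rule; the final letter is.
"desik" ends in -k. The stems ending in -k (piwak → kapiwak, wisebik → kawisebik, ganak → kaganak) add the prefix ka-.
So desik → kadesik.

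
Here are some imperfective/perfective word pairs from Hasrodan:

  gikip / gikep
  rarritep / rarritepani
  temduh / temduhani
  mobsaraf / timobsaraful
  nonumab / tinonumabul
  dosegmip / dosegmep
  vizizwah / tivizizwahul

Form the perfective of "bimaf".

gikip and rarritep both end in -p yet inflect differently (gikep, rarritepani), so the final letter is not what conditions the rule; the last vowel is.
"bimaf" has last vowel 'a'. The stems whose last vowel is 'a' (mobsaraf → timobsaraful, vizizwah → tivizizwahul, nonumab → tinonumabul) add ti- … -ul around the stem.
The other patterns: stems whose last vowel is 'i' change the last vowel to 'e'; stems whose last vowel is 'e' or 'u' add -ani.
So bimaf → tibimaful.

tibimaful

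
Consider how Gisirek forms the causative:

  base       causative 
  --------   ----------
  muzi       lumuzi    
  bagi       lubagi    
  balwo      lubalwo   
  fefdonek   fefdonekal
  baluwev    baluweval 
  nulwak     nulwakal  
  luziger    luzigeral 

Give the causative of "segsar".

segsaral

"segsar" ends in a consonant. The stems ending in a consonant (fefdonek → fefdonekal, baluwev → baluweval, nulwak → nulwakal) add -al.
The other pattern: stems ending in a vowel add the prefix lu-.
So segsar → segsaral.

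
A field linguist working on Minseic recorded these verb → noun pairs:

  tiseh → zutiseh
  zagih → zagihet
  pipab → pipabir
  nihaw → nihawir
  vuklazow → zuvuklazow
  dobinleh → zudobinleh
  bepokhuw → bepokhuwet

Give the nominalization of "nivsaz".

bepokhuw and nihaw both end in -w yet inflect differently (bepokhuwet, nihawir), so the final letter is not what conditions the rule; the last vowel is.
"nivsaz" has last vowel 'a'. The stems whose last vowel is 'a' (pipab → pipabir, nihaw → nihawir) add -ir.
So nivsaz → nivsazir.

nivsazir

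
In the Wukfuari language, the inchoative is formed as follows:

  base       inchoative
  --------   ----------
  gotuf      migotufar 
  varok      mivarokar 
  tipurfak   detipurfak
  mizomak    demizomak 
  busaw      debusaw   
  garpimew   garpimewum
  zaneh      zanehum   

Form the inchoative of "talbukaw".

varok and tipurfak both end in -k yet inflect differently (mivarokar, detipurfak), so the final letter is not what conditions the rule; the last vowel is.
"talbukaw" has last vowel 'a'. The stems whose last vowel is 'a' (tipurfak → detipurfak, mizomak → demizomak, busaw → debusaw) add the prefix de-.
The other patterns: stems whose last vowel is 'o' or 'u' add mi- … -ar around the stem; stems whose last vowel is 'e' add -um.
So talbukaw → detalbukaw.

detalbukaw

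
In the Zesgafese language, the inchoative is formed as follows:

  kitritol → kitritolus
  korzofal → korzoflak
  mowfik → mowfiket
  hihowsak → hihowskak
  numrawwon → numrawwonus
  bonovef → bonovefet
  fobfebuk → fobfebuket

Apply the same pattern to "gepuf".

kitritol and korzofal both end in -l yet inflect differently (kitritolus, korzoflak), so the final letter is not what conditions the rule; the last vowel is.
"gepuf" has last vowel 'u'. The one such stem in the data (fobfebuk → fobfebuket) adds -et, so the same rule applies.
The other patterns: stems whose last vowel is 'o' add -us; stems whose last vowel is 'a' delete the last vowel and add -ak.
So gepuf → gepufet.

gepufet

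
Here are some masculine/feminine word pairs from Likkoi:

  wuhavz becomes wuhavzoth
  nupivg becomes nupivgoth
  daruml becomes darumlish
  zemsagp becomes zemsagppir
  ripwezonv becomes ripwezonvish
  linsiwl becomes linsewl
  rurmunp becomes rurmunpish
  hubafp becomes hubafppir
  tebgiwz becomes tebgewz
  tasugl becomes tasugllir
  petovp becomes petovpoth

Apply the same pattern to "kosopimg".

kosopimgish

daruml and linsiwl both end in -l yet inflect differently (darumlish, linsewl), so the final letter is not what conditions the rule; the second-to-last letter is.
"kosopimg" has second-to-last letter 'm'. The one such stem in the data (daruml → darumlish) adds -ish, so the same rule applies.
So kosopimg → kosopimgish.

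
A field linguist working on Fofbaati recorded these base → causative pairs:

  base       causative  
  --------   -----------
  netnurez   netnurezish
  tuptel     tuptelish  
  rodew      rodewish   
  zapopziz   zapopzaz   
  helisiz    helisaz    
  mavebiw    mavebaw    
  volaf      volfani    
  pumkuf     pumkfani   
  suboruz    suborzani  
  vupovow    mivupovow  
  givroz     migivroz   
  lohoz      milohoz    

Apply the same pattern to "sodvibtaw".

netnurez and zapopziz both end in -z yet inflect differently (netnurezish, zapopzaz), so the final letter is not what conditions the rule; the last vowel is.
"sodvibtaw" has last vowel 'a'. The one such stem in the data (volaf → volfani) deletes the last vowel and adds -ani (as do pumkuf, suboruz), so the same rule applies.
The other patterns: stems whose last vowel is 'e' add -ish; stems whose last vowel is 'i' change the last vowel to 'a'; stems whose last vowel is 'o' add the prefix mi-.
So sodvibtaw → sodvibtwani.

sodvibtwani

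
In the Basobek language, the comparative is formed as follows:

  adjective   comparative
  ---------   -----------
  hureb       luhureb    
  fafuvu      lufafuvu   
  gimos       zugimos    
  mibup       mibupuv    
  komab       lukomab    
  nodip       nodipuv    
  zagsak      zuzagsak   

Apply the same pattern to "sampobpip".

"sampobpip" ends in -p. The stems ending in -p (mibup → mibupuv, nodip → nodipuv) add -uv.
The other patterns: stems ending in -b or -u add the prefix lu-; stems ending in -k or -s add the prefix zu-.
So sampobpip → sampobpipuv.

sampobpipuv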